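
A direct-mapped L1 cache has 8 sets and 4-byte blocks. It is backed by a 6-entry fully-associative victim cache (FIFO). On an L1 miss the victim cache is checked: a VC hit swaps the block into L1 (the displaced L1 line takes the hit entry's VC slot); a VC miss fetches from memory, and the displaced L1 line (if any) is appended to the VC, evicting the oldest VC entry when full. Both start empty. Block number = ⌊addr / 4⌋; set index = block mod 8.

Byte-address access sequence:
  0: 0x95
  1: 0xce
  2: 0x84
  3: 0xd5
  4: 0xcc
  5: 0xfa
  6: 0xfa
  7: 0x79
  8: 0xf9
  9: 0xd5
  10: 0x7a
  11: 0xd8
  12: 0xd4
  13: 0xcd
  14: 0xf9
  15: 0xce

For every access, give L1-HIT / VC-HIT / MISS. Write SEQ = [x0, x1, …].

SEQ = [MISS, MISS, MISS, MISS, L1-HIT, MISS, L1-HIT, MISS, VC-HIT, L1-HIT, VC-HIT, MISS, L1-HIT, L1-HIT, VC-HIT, L1-HIT]

#0 0x95→b37/s5 MISS; vc=[]
#1 0xce→b51/s3 MISS; vc=[]
#2 0x84→b33/s1 MISS; vc=[]
#3 0xd5→b53/s5 MISS; vc=[37]
#4 0xcc→b51/s3 L1-HIT; vc=[37]
#5 0xfa→b62/s6 MISS; vc=[37]
#6 0xfa→b62/s6 L1-HIT; vc=[37]
#7 0x79→b30/s6 MISS; vc=[37,62]
#8 0xf9→b62/s6 VC-HIT; vc=[37,30]
#9 0xd5→b53/s5 L1-HIT; vc=[37,30]
#10 0x7a→b30/s6 VC-HIT; vc=[37,62]
#11 0xd8→b54/s6 MISS; vc=[37,62,30]
#12 0xd4→b53/s5 L1-HIT; vc=[37,62,30]
#13 0xcd→b51/s3 L1-HIT; vc=[37,62,30]
#14 0xf9→b62/s6 VC-HIT; vc=[37,54,30]
#15 0xce→b51/s3 L1-HIT; vc=[37,54,30]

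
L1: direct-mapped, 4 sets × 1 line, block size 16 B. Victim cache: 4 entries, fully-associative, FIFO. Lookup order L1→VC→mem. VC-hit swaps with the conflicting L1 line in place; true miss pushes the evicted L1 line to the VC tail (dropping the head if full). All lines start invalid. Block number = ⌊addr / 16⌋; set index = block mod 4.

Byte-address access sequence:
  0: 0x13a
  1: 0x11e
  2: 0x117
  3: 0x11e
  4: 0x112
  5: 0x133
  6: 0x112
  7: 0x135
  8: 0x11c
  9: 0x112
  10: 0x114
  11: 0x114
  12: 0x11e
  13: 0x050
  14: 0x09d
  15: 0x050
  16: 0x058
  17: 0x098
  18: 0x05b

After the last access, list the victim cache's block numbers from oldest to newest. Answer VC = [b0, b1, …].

VC = [17, 9]

0: 0x13a (blk 19, set 3) → MISS  vc=[]
1: 0x11e (blk 17, set 1) → MISS  vc=[]
2: 0x117 (blk 17, set 1) → L1-HIT  vc=[]
3: 0x11e (blk 17, set 1) → L1-HIT  vc=[]
4: 0x112 (blk 17, set 1) → L1-HIT  vc=[]
5: 0x133 (blk 19, set 3) → L1-HIT  vc=[]
6: 0x112 (blk 17, set 1) → L1-HIT  vc=[]
7: 0x135 (blk 19, set 3) → L1-HIT  vc=[]
8: 0x11c (blk 17, set 1) → L1-HIT  vc=[]
9: 0x112 (blk 17, set 1) → L1-HIT  vc=[]
10: 0x114 (blk 17, set 1) → L1-HIT  vc=[]
11: 0x114 (blk 17, set 1) → L1-HIT  vc=[]
12: 0x11e (blk 17, set 1) → L1-HIT  vc=[]
13: 0x50 (blk 5, set 1) → MISS  vc=[17]
14: 0x9d (blk 9, set 1) → MISS  vc=[17, 5]
15: 0x50 (blk 5, set 1) → VC-HIT  vc=[17, 9]
16: 0x58 (blk 5, set 1) → L1-HIT  vc=[17, 9]
17: 0x98 (blk 9, set 1) → VC-HIT  vc=[17, 5]
18: 0x5b (blk 5, set 1) → VC-HIT  vc=[17, 9]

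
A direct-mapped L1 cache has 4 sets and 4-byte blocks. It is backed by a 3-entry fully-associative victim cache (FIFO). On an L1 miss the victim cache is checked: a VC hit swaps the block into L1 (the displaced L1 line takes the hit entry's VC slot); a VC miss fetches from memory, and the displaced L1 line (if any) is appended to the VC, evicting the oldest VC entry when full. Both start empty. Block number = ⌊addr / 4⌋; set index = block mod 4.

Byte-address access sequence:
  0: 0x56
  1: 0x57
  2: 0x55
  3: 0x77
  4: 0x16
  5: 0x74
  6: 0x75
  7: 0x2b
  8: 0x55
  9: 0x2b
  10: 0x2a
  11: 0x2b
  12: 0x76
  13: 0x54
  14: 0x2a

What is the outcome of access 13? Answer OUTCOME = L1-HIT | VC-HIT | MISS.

#0 0x56→b21/s1 MISS; vc=[]
#1 0x57→b21/s1 L1-HIT; vc=[]
#2 0x55→b21/s1 L1-HIT; vc=[]
#3 0x77→b29/s1 MISS; vc=[21]
#4 0x16→b5/s1 MISS; vc=[21,29]
#5 0x74→b29/s1 VC-HIT; vc=[21,5]
#6 0x75→b29/s1 L1-HIT; vc=[21,5]
#7 0x2b→b10/s2 MISS; vc=[21,5]
#8 0x55→b21/s1 VC-HIT; vc=[29,5]
#9 0x2b→b10/s2 L1-HIT; vc=[29,5]
#10 0x2a→b10/s2 L1-HIT; vc=[29,5]
#11 0x2b→b10/s2 L1-HIT; vc=[29,5]
#12 0x76→b29/s1 VC-HIT; vc=[21,5]
#13 0x54→b21/s1 VC-HIT; vc=[29,5]
#14 0x2a→b10/s2 L1-HIT; vc=[29,5]

OUTCOME = VC-HIT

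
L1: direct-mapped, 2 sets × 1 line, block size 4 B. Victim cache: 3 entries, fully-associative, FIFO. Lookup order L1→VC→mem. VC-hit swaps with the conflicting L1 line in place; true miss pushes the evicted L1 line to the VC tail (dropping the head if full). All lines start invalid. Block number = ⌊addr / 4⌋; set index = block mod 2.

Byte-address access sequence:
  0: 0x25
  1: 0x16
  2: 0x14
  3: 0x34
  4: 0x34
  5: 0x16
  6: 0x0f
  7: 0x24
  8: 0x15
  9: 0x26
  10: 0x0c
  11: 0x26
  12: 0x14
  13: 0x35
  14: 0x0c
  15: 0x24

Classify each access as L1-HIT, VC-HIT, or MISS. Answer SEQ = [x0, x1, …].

#0 0x25→b9/s1 MISS; vc=[]
#1 0x16→b5/s1 MISS; vc=[9]
#2 0x14→b5/s1 L1-HIT; vc=[9]
#3 0x34→b13/s1 MISS; vc=[9,5]
#4 0x34→b13/s1 L1-HIT; vc=[9,5]
#5 0x16→b5/s1 VC-HIT; vc=[9,13]
#6 0xf→b3/s1 MISS; vc=[9,13,5]
#7 0x24→b9/s1 VC-HIT; vc=[3,13,5]
#8 0x15→b5/s1 VC-HIT; vc=[3,13,9]
#9 0x26→b9/s1 VC-HIT; vc=[3,13,5]
#10 0xc→b3/s1 VC-HIT; vc=[9,13,5]
#11 0x26→b9/s1 VC-HIT; vc=[3,13,5]
#12 0x14→b5/s1 VC-HIT; vc=[3,13,9]
#13 0x35→b13/s1 VC-HIT; vc=[3,5,9]
#14 0xc→b3/s1 VC-HIT; vc=[13,5,9]
#15 0x24→b9/s1 VC-HIT; vc=[13,5,3]

SEQ = [MISS, MISS, L1-HIT, MISS, L1-HIT, VC-HIT, MISS, VC-HIT, VC-HIT, VC-HIT, VC-HIT, VC-HIT, VC-HIT, VC-HIT, VC-HIT, VC-HIT]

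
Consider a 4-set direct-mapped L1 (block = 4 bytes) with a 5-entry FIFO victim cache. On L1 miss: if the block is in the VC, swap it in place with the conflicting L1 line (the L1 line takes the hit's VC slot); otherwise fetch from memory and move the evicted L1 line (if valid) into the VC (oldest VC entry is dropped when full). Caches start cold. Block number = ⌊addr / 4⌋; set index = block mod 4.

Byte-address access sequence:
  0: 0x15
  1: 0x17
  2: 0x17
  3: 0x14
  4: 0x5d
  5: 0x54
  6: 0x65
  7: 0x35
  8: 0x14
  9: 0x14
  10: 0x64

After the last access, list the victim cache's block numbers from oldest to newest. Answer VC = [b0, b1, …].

VC = [13, 21, 5]

#0 0x15→b5/s1 MISS; vc=[]
#1 0x17→b5/s1 L1-HIT; vc=[]
#2 0x17→b5/s1 L1-HIT; vc=[]
#3 0x14→b5/s1 L1-HIT; vc=[]
#4 0x5d→b23/s3 MISS; vc=[]
#5 0x54→b21/s1 MISS; vc=[5]
#6 0x65→b25/s1 MISS; vc=[5,21]
#7 0x35→b13/s1 MISS; vc=[5,21,25]
#8 0x14→b5/s1 VC-HIT; vc=[13,21,25]
#9 0x14→b5/s1 L1-HIT; vc=[13,21,25]
#10 0x64→b25/s1 VC-HIT; vc=[13,21,5]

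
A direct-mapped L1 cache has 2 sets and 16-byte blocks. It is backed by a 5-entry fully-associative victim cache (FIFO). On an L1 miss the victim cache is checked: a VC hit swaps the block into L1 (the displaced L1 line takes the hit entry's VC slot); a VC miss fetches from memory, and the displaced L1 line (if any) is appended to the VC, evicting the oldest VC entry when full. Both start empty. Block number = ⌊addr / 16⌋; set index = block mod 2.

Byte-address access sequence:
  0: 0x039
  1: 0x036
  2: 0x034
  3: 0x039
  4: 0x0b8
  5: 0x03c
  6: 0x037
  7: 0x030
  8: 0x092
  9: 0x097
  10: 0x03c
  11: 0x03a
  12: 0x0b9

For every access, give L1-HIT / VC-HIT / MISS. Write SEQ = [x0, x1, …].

#0 0x39→b3/s1 MISS; vc=[]
#1 0x36→b3/s1 L1-HIT; vc=[]
#2 0x34→b3/s1 L1-HIT; vc=[]
#3 0x39→b3/s1 L1-HIT; vc=[]
#4 0xb8→b11/s1 MISS; vc=[3]
#5 0x3c→b3/s1 VC-HIT; vc=[11]
#6 0x37→b3/s1 L1-HIT; vc=[11]
#7 0x30→b3/s1 L1-HIT; vc=[11]
#8 0x92→b9/s1 MISS; vc=[11,3]
#9 0x97→b9/s1 L1-HIT; vc=[11,3]
#10 0x3c→b3/s1 VC-HIT; vc=[11,9]
#11 0x3a→b3/s1 L1-HIT; vc=[11,9]
#12 0xb9→b11/s1 VC-HIT; vc=[3,9]

SEQ = [MISS, L1-HIT, L1-HIT, L1-HIT, MISS, VC-HIT, L1-HIT, L1-HIT, MISS, L1-HIT, VC-HIT, L1-HIT, VC-HIT]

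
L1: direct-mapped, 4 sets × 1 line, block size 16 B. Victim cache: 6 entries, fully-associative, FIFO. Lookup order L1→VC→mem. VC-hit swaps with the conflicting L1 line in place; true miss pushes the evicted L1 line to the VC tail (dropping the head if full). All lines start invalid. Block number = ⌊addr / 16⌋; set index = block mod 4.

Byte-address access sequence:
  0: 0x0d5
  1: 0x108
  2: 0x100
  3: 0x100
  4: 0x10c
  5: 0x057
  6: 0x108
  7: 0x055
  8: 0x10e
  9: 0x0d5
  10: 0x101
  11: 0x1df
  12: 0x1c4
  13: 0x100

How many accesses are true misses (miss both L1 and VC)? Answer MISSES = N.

#0 0xd5→b13/s1 MISS; vc=[]
#1 0x108→b16/s0 MISS; vc=[]
#2 0x100→b16/s0 L1-HIT; vc=[]
#3 0x100→b16/s0 L1-HIT; vc=[]
#4 0x10c→b16/s0 L1-HIT; vc=[]
#5 0x57→b5/s1 MISS; vc=[13]
#6 0x108→b16/s0 L1-HIT; vc=[13]
#7 0x55→b5/s1 L1-HIT; vc=[13]
#8 0x10e→b16/s0 L1-HIT; vc=[13]
#9 0xd5→b13/s1 VC-HIT; vc=[5]
#10 0x101→b16/s0 L1-HIT; vc=[5]
#11 0x1df→b29/s1 MISS; vc=[5,13]
#12 0x1c4→b28/s0 MISS; vc=[5,13,16]
#13 0x100→b16/s0 VC-HIT; vc=[5,13,28]

MISSES = 5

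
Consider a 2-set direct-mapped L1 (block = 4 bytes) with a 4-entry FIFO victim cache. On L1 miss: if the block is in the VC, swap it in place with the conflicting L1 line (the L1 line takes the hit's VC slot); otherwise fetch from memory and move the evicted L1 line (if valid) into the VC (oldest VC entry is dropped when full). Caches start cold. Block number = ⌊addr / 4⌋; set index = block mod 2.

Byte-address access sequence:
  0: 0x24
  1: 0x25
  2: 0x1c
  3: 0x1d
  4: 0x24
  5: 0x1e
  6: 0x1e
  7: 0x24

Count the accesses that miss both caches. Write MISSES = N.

MISSES = 2

#0 0x24→b9/s1 MISS; vc=[]
#1 0x25→b9/s1 L1-HIT; vc=[]
#2 0x1c→b7/s1 MISS; vc=[9]
#3 0x1d→b7/s1 L1-HIT; vc=[9]
#4 0x24→b9/s1 VC-HIT; vc=[7]
#5 0x1e→b7/s1 VC-HIT; vc=[9]
#6 0x1e→b7/s1 L1-HIT; vc=[9]
#7 0x24→b9/s1 VC-HIT; vc=[7]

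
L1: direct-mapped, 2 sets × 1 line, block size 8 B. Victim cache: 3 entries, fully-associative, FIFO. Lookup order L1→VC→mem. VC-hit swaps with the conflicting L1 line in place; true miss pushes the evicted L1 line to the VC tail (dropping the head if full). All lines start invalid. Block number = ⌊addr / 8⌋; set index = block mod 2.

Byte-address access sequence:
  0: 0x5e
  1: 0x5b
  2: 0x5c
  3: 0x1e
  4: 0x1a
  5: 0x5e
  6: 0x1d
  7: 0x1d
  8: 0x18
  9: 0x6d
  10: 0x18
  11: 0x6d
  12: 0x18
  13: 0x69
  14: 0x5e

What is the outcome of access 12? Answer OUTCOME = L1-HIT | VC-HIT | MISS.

OUTCOME = VC-HIT

  [0] addr=0x5e blk=11 s=1: MISS | VC []
  [1] addr=0x5b blk=11 s=1: L1-HIT | VC []
  [2] addr=0x5c blk=11 s=1: L1-HIT | VC []
  [3] addr=0x1e blk=3 s=1: MISS | VC [11]
  [4] addr=0x1a blk=3 s=1: L1-HIT | VC [11]
  [5] addr=0x5e blk=11 s=1: VC-HIT | VC [3]
  [6] addr=0x1d blk=3 s=1: VC-HIT | VC [11]
  [7] addr=0x1d blk=3 s=1: L1-HIT | VC [11]
  [8] addr=0x18 blk=3 s=1: L1-HIT | VC [11]
  [9] addr=0x6d blk=13 s=1: MISS | VC [11, 3]
  [10] addr=0x18 blk=3 s=1: VC-HIT | VC [11, 13]
  [11] addr=0x6d blk=13 s=1: VC-HIT | VC [11, 3]
  [12] addr=0x18 blk=3 s=1: VC-HIT | VC [11, 13]
  [13] addr=0x69 blk=13 s=1: VC-HIT | VC [11, 3]
  [14] addr=0x5e blk=11 s=1: VC-HIT | VC [13, 3]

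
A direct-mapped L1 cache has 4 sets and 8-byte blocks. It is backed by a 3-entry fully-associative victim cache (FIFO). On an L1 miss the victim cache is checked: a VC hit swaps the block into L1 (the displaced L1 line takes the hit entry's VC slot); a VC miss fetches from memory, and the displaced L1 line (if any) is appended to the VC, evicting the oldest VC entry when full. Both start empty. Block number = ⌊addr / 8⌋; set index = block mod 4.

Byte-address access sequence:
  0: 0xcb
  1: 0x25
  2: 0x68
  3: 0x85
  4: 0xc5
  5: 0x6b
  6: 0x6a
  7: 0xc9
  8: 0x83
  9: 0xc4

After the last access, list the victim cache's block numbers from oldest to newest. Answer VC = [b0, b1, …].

0: 0xcb (blk 25, set 1) → MISS  vc=[]
1: 0x25 (blk 4, set 0) → MISS  vc=[]
2: 0x68 (blk 13, set 1) → MISS  vc=[25]
3: 0x85 (blk 16, set 0) → MISS  vc=[25, 4]
4: 0xc5 (blk 24, set 0) → MISS  vc=[25, 4, 16]
5: 0x6b (blk 13, set 1) → L1-HIT  vc=[25, 4, 16]
6: 0x6a (blk 13, set 1) → L1-HIT  vc=[25, 4, 16]
7: 0xc9 (blk 25, set 1) → VC-HIT  vc=[13, 4, 16]
8: 0x83 (blk 16, set 0) → VC-HIT  vc=[13, 4, 24]
9: 0xc4 (blk 24, set 0) → VC-HIT  vc=[13, 4, 16]

VC = [13, 4, 16]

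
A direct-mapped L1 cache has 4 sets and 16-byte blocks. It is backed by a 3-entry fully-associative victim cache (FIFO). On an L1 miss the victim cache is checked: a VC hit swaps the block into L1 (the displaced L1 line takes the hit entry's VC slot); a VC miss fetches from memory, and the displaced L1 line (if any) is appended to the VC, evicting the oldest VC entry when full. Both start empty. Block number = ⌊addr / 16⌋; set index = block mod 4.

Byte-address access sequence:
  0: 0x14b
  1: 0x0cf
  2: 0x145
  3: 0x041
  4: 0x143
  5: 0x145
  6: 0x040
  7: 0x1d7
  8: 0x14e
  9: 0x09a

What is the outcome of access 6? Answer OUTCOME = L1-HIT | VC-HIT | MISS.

OUTCOME = VC-HIT

0: 0x14b (blk 20, set 0) → MISS  vc=[]
1: 0xcf (blk 12, set 0) → MISS  vc=[20]
2: 0x145 (blk 20, set 0) → VC-HIT  vc=[12]
3: 0x41 (blk 4, set 0) → MISS  vc=[12, 20]
4: 0x143 (blk 20, set 0) → VC-HIT  vc=[12, 4]
5: 0x145 (blk 20, set 0) → L1-HIT  vc=[12, 4]
6: 0x40 (blk 4, set 0) → VC-HIT  vc=[12, 20]
7: 0x1d7 (blk 29, set 1) → MISS  vc=[12, 20]
8: 0x14e (blk 20, set 0) → VC-HIT  vc=[12, 4]
9: 0x9a (blk 9, set 1) → MISS  vc=[12, 4, 29]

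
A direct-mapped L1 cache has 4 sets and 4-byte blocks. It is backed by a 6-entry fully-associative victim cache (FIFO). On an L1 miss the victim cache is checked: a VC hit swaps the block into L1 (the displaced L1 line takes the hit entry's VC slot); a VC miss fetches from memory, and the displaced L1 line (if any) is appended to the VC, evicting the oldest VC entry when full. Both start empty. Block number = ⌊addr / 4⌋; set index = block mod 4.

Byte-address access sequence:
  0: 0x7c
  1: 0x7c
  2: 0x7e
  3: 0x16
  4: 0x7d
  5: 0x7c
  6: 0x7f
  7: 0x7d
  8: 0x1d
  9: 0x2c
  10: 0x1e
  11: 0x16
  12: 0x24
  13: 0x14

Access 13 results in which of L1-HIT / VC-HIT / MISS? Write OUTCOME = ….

0: 0x7c (blk 31, set 3) → MISS  vc=[]
1: 0x7c (blk 31, set 3) → L1-HIT  vc=[]
2: 0x7e (blk 31, set 3) → L1-HIT  vc=[]
3: 0x16 (blk 5, set 1) → MISS  vc=[]
4: 0x7d (blk 31, set 3) → L1-HIT  vc=[]
5: 0x7c (blk 31, set 3) → L1-HIT  vc=[]
6: 0x7f (blk 31, set 3) → L1-HIT  vc=[]
7: 0x7d (blk 31, set 3) → L1-HIT  vc=[]
8: 0x1d (blk 7, set 3) → MISS  vc=[31]
9: 0x2c (blk 11, set 3) → MISS  vc=[31, 7]
10: 0x1e (blk 7, set 3) → VC-HIT  vc=[31, 11]
11: 0x16 (blk 5, set 1) → L1-HIT  vc=[31, 11]
12: 0x24 (blk 9, set 1) → MISS  vc=[31, 11, 5]
13: 0x14 (blk 5, set 1) → VC-HIT  vc=[31, 11, 9]

OUTCOME = VC-HIT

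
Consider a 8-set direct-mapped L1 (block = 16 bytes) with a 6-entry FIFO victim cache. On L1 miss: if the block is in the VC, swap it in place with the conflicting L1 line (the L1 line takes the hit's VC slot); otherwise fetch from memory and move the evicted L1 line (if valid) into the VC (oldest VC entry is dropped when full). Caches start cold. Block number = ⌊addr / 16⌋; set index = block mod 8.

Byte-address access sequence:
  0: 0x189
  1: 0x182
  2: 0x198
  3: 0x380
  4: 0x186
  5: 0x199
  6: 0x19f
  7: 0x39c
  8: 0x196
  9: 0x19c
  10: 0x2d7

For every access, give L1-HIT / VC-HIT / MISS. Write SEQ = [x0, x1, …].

0: 0x189 (blk 24, set 0) → MISS  vc=[]
1: 0x182 (blk 24, set 0) → L1-HIT  vc=[]
2: 0x198 (blk 25, set 1) → MISS  vc=[]
3: 0x380 (blk 56, set 0) → MISS  vc=[24]
4: 0x186 (blk 24, set 0) → VC-HIT  vc=[56]
5: 0x199 (blk 25, set 1) → L1-HIT  vc=[56]
6: 0x19f (blk 25, set 1) → L1-HIT  vc=[56]
7: 0x39c (blk 57, set 1) → MISS  vc=[56, 25]
8: 0x196 (blk 25, set 1) → VC-HIT  vc=[56, 57]
9: 0x19c (blk 25, set 1) → L1-HIT  vc=[56, 57]
10: 0x2d7 (blk 45, set 5) → MISS  vc=[56, 57]

SEQ = [MISS, L1-HIT, MISS, MISS, VC-HIT, L1-HIT, L1-HIT, MISS, VC-HIT, L1-HIT, MISS]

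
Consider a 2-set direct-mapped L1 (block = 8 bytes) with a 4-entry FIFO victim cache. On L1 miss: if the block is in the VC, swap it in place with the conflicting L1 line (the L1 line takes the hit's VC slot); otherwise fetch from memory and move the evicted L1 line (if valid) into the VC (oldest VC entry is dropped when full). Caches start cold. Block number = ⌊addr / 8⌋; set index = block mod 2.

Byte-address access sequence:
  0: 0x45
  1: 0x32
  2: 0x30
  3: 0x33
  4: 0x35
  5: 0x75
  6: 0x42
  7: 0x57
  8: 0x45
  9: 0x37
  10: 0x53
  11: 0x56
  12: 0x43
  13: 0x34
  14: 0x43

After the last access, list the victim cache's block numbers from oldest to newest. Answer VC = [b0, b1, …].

VC = [14, 10, 6]

  [0] addr=0x45 blk=8 s=0: MISS | VC []
  [1] addr=0x32 blk=6 s=0: MISS | VC [8]
  [2] addr=0x30 blk=6 s=0: L1-HIT | VC [8]
  [3] addr=0x33 blk=6 s=0: L1-HIT | VC [8]
  [4] addr=0x35 blk=6 s=0: L1-HIT | VC [8]
  [5] addr=0x75 blk=14 s=0: MISS | VC [8, 6]
  [6] addr=0x42 blk=8 s=0: VC-HIT | VC [14, 6]
  [7] addr=0x57 blk=10 s=0: MISS | VC [14, 6, 8]
  [8] addr=0x45 blk=8 s=0: VC-HIT | VC [14, 6, 10]
  [9] addr=0x37 blk=6 s=0: VC-HIT | VC [14, 8, 10]
  [10] addr=0x53 blk=10 s=0: VC-HIT | VC [14, 8, 6]
  [11] addr=0x56 blk=10 s=0: L1-HIT | VC [14, 8, 6]
  [12] addr=0x43 blk=8 s=0: VC-HIT | VC [14, 10, 6]
  [13] addr=0x34 blk=6 s=0: VC-HIT | VC [14, 10, 8]
  [14] addr=0x43 blk=8 s=0: VC-HIT | VC [14, 10, 6]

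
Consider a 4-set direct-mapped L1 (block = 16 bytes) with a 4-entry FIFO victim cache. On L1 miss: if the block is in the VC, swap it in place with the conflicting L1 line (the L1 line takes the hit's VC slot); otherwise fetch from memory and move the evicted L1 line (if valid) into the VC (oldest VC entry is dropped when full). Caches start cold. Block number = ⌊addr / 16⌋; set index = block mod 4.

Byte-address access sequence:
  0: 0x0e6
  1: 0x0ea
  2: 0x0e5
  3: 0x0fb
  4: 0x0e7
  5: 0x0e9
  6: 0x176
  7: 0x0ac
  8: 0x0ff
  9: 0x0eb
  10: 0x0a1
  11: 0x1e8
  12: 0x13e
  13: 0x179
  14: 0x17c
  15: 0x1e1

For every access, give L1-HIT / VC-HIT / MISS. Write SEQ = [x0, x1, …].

SEQ = [MISS, L1-HIT, L1-HIT, MISS, L1-HIT, L1-HIT, MISS, MISS, VC-HIT, VC-HIT, VC-HIT, MISS, MISS, VC-HIT, L1-HIT, L1-HIT]

  [0] addr=0xe6 blk=14 s=2: MISS | VC []
  [1] addr=0xea blk=14 s=2: L1-HIT | VC []
  [2] addr=0xe5 blk=14 s=2: L1-HIT | VC []
  [3] addr=0xfb blk=15 s=3: MISS | VC []
  [4] addr=0xe7 blk=14 s=2: L1-HIT | VC []
  [5] addr=0xe9 blk=14 s=2: L1-HIT | VC []
  [6] addr=0x176 blk=23 s=3: MISS | VC [15]
  [7] addr=0xac blk=10 s=2: MISS | VC [15, 14]
  [8] addr=0xff blk=15 s=3: VC-HIT | VC [23, 14]
  [9] addr=0xeb blk=14 s=2: VC-HIT | VC [23, 10]
  [10] addr=0xa1 blk=10 s=2: VC-HIT | VC [23, 14]
  [11] addr=0x1e8 blk=30 s=2: MISS | VC [23, 14, 10]
  [12] addr=0x13e blk=19 s=3: MISS | VC [23, 14, 10, 15]
  [13] addr=0x179 blk=23 s=3: VC-HIT | VC [19, 14, 10, 15]
  [14] addr=0x17c blk=23 s=3: L1-HIT | VC [19, 14, 10, 15]
  [15] addr=0x1e1 blk=30 s=2: L1-HIT | VC [19, 14, 10, 15]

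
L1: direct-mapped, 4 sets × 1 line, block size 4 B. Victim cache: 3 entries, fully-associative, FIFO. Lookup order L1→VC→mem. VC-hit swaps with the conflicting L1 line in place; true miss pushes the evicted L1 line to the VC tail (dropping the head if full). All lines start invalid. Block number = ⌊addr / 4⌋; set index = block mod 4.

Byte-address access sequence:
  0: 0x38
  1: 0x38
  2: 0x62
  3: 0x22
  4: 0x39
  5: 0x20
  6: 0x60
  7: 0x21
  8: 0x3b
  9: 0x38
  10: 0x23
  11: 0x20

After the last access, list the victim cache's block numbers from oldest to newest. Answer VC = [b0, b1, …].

VC = [24]

0: 0x38 (blk 14, set 2) → MISS  vc=[]
1: 0x38 (blk 14, set 2) → L1-HIT  vc=[]
2: 0x62 (blk 24, set 0) → MISS  vc=[]
3: 0x22 (blk 8, set 0) → MISS  vc=[24]
4: 0x39 (blk 14, set 2) → L1-HIT  vc=[24]
5: 0x20 (blk 8, set 0) → L1-HIT  vc=[24]
6: 0x60 (blk 24, set 0) → VC-HIT  vc=[8]
7: 0x21 (blk 8, set 0) → VC-HIT  vc=[24]
8: 0x3b (blk 14, set 2) → L1-HIT  vc=[24]
9: 0x38 (blk 14, set 2) → L1-HIT  vc=[24]
10: 0x23 (blk 8, set 0) → L1-HIT  vc=[24]
11: 0x20 (blk 8, set 0) → L1-HIT  vc=[24]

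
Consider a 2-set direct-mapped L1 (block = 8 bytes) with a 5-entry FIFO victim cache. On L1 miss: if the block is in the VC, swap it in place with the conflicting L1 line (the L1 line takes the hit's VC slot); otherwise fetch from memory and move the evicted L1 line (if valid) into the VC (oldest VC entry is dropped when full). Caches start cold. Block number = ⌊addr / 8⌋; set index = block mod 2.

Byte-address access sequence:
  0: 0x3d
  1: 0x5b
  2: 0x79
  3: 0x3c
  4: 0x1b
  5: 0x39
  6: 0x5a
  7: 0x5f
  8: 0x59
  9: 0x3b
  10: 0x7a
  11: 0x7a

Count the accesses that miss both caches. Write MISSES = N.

MISSES = 4

  [0] addr=0x3d blk=7 s=1: MISS | VC []
  [1] addr=0x5b blk=11 s=1: MISS | VC [7]
  [2] addr=0x79 blk=15 s=1: MISS | VC [7, 11]
  [3] addr=0x3c blk=7 s=1: VC-HIT | VC [15, 11]
  [4] addr=0x1b blk=3 s=1: MISS | VC [15, 11, 7]
  [5] addr=0x39 blk=7 s=1: VC-HIT | VC [15, 11, 3]
  [6] addr=0x5a blk=11 s=1: VC-HIT | VC [15, 7, 3]
  [7] addr=0x5f blk=11 s=1: L1-HIT | VC [15, 7, 3]
  [8] addr=0x59 blk=11 s=1: L1-HIT | VC [15, 7, 3]
  [9] addr=0x3b blk=7 s=1: VC-HIT | VC [15, 11, 3]
  [10] addr=0x7a blk=15 s=1: VC-HIT | VC [7, 11, 3]
  [11] addr=0x7a blk=15 s=1: L1-HIT | VC [7, 11, 3]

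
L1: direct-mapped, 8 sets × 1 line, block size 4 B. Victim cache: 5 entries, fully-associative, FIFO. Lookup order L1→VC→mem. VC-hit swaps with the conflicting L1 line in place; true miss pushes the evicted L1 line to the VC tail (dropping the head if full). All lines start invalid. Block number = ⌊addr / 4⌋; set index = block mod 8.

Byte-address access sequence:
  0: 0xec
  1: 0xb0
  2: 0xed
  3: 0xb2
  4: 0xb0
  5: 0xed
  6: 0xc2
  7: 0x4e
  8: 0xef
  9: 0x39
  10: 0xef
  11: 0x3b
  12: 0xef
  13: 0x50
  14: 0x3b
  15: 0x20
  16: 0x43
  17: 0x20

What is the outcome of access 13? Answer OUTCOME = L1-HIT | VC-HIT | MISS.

0: 0xec (blk 59, set 3) → MISS  vc=[]
1: 0xb0 (blk 44, set 4) → MISS  vc=[]
2: 0xed (blk 59, set 3) → L1-HIT  vc=[]
3: 0xb2 (blk 44, set 4) → L1-HIT  vc=[]
4: 0xb0 (blk 44, set 4) → L1-HIT  vc=[]
5: 0xed (blk 59, set 3) → L1-HIT  vc=[]
6: 0xc2 (blk 48, set 0) → MISS  vc=[]
7: 0x4e (blk 19, set 3) → MISS  vc=[59]
8: 0xef (blk 59, set 3) → VC-HIT  vc=[19]
9: 0x39 (blk 14, set 6) → MISS  vc=[19]
10: 0xef (blk 59, set 3) → L1-HIT  vc=[19]
11: 0x3b (blk 14, set 6) → L1-HIT  vc=[19]
12: 0xef (blk 59, set 3) → L1-HIT  vc=[19]
13: 0x50 (blk 20, set 4) → MISS  vc=[19, 44]
14: 0x3b (blk 14, set 6) → L1-HIT  vc=[19, 44]
15: 0x20 (blk 8, set 0) → MISS  vc=[19, 44, 48]
16: 0x43 (blk 16, set 0) → MISS  vc=[19, 44, 48, 8]
17: 0x20 (blk 8, set 0) → VC-HIT  vc=[19, 44, 48, 16]

OUTCOME = MISS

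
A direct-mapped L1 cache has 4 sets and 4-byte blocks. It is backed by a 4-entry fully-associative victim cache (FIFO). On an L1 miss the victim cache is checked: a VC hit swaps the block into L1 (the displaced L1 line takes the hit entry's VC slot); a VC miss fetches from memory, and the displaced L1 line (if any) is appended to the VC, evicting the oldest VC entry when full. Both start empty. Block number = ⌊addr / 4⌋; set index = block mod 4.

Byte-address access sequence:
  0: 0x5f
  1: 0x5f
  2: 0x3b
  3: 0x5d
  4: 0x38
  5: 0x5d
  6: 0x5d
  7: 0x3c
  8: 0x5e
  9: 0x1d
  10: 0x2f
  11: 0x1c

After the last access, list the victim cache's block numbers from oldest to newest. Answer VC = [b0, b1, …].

VC = [15, 23, 11]

0: 0x5f (blk 23, set 3) → MISS  vc=[]
1: 0x5f (blk 23, set 3) → L1-HIT  vc=[]
2: 0x3b (blk 14, set 2) → MISS  vc=[]
3: 0x5d (blk 23, set 3) → L1-HIT  vc=[]
4: 0x38 (blk 14, set 2) → L1-HIT  vc=[]
5: 0x5d (blk 23, set 3) → L1-HIT  vc=[]
6: 0x5d (blk 23, set 3) → L1-HIT  vc=[]
7: 0x3c (blk 15, set 3) → MISS  vc=[23]
8: 0x5e (blk 23, set 3) → VC-HIT  vc=[15]
9: 0x1d (blk 7, set 3) → MISS  vc=[15, 23]
10: 0x2f (blk 11, set 3) → MISS  vc=[15, 23, 7]
11: 0x1c (blk 7, set 3) → VC-HIT  vc=[15, 23, 11]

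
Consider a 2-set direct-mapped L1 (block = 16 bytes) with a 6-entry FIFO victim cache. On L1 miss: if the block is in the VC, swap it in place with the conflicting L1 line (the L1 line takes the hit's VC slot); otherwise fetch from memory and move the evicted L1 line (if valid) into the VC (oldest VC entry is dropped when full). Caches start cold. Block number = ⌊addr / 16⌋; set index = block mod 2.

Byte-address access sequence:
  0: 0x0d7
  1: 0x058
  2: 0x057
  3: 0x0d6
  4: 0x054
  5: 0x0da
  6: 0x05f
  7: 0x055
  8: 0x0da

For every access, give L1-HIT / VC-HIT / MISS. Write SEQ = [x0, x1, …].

0: 0xd7 (blk 13, set 1) → MISS  vc=[]
1: 0x58 (blk 5, set 1) → MISS  vc=[13]
2: 0x57 (blk 5, set 1) → L1-HIT  vc=[13]
3: 0xd6 (blk 13, set 1) → VC-HIT  vc=[5]
4: 0x54 (blk 5, set 1) → VC-HIT  vc=[13]
5: 0xda (blk 13, set 1) → VC-HIT  vc=[5]
6: 0x5f (blk 5, set 1) → VC-HIT  vc=[13]
7: 0x55 (blk 5, set 1) → L1-HIT  vc=[13]
8: 0xda (blk 13, set 1) → VC-HIT  vc=[5]

SEQ = [MISS, MISS, L1-HIT, VC-HIT, VC-HIT, VC-HIT, VC-HIT, L1-HIT, VC-HIT]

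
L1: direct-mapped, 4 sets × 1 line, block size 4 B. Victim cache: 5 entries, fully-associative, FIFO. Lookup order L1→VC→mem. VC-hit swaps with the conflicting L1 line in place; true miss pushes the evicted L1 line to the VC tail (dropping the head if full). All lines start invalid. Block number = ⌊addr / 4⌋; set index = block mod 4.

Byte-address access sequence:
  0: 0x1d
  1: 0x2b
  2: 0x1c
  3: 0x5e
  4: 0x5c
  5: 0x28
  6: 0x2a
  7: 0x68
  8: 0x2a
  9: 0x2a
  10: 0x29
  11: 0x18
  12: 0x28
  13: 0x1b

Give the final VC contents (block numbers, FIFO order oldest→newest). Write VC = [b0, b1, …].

#0 0x1d→b7/s3 MISS; vc=[]
#1 0x2b→b10/s2 MISS; vc=[]
#2 0x1c→b7/s3 L1-HIT; vc=[]
#3 0x5e→b23/s3 MISS; vc=[7]
#4 0x5c→b23/s3 L1-HIT; vc=[7]
#5 0x28→b10/s2 L1-HIT; vc=[7]
#6 0x2a→b10/s2 L1-HIT; vc=[7]
#7 0x68→b26/s2 MISS; vc=[7,10]
#8 0x2a→b10/s2 VC-HIT; vc=[7,26]
#9 0x2a→b10/s2 L1-HIT; vc=[7,26]
#10 0x29→b10/s2 L1-HIT; vc=[7,26]
#11 0x18→b6/s2 MISS; vc=[7,26,10]
#12 0x28→b10/s2 VC-HIT; vc=[7,26,6]
#13 0x1b→b6/s2 VC-HIT; vc=[7,26,10]

VC = [7, 26, 10]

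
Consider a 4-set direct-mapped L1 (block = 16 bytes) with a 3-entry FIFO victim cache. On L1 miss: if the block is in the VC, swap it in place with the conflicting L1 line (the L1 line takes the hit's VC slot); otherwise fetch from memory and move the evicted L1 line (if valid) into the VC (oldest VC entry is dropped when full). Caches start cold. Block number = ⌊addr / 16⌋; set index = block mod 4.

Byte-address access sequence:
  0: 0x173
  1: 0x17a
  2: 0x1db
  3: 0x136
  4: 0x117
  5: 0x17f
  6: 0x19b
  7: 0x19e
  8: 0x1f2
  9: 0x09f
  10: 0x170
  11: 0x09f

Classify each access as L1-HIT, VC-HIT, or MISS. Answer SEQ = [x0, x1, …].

  [0] addr=0x173 blk=23 s=3: MISS | VC []
  [1] addr=0x17a blk=23 s=3: L1-HIT | VC []
  [2] addr=0x1db blk=29 s=1: MISS | VC []
  [3] addr=0x136 blk=19 s=3: MISS | VC [23]
  [4] addr=0x117 blk=17 s=1: MISS | VC [23, 29]
  [5] addr=0x17f blk=23 s=3: VC-HIT | VC [19, 29]
  [6] addr=0x19b blk=25 s=1: MISS | VC [19, 29, 17]
  [7] addr=0x19e blk=25 s=1: L1-HIT | VC [19, 29, 17]
  [8] addr=0x1f2 blk=31 s=3: MISS | VC [29, 17, 23]
  [9] addr=0x9f blk=9 s=1: MISS | VC [17, 23, 25]
  [10] addr=0x170 blk=23 s=3: VC-HIT | VC [17, 31, 25]
  [11] addr=0x9f blk=9 s=1: L1-HIT | VC [17, 31, 25]

SEQ = [MISS, L1-HIT, MISS, MISS, MISS, VC-HIT, MISS, L1-HIT, MISS, MISS, VC-HIT, L1-HIT]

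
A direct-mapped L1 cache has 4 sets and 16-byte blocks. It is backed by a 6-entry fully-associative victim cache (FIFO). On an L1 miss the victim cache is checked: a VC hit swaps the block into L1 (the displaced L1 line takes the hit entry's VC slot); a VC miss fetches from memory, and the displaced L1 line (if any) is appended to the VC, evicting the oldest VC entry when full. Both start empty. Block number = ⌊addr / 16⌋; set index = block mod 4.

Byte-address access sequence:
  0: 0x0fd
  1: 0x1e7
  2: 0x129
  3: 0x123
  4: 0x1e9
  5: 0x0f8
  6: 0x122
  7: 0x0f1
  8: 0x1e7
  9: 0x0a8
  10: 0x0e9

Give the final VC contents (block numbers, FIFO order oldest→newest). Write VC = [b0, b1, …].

#0 0xfd→b15/s3 MISS; vc=[]
#1 0x1e7→b30/s2 MISS; vc=[]
#2 0x129→b18/s2 MISS; vc=[30]
#3 0x123→b18/s2 L1-HIT; vc=[30]
#4 0x1e9→b30/s2 VC-HIT; vc=[18]
#5 0xf8→b15/s3 L1-HIT; vc=[18]
#6 0x122→b18/s2 VC-HIT; vc=[30]
#7 0xf1→b15/s3 L1-HIT; vc=[30]
#8 0x1e7→b30/s2 VC-HIT; vc=[18]
#9 0xa8→b10/s2 MISS; vc=[18,30]
#10 0xe9→b14/s2 MISS; vc=[18,30,10]

VC = [18, 30, 10]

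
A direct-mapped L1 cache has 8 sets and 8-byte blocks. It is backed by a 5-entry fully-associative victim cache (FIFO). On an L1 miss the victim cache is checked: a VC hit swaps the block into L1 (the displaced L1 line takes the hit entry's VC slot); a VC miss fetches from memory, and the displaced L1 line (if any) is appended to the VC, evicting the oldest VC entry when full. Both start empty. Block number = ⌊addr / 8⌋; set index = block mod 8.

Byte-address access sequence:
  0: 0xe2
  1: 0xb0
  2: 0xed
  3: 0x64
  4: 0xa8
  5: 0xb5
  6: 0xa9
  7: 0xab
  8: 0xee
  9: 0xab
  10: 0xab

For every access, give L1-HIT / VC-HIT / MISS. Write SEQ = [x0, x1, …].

0: 0xe2 (blk 28, set 4) → MISS  vc=[]
1: 0xb0 (blk 22, set 6) → MISS  vc=[]
2: 0xed (blk 29, set 5) → MISS  vc=[]
3: 0x64 (blk 12, set 4) → MISS  vc=[28]
4: 0xa8 (blk 21, set 5) → MISS  vc=[28, 29]
5: 0xb5 (blk 22, set 6) → L1-HIT  vc=[28, 29]
6: 0xa9 (blk 21, set 5) → L1-HIT  vc=[28, 29]
7: 0xab (blk 21, set 5) → L1-HIT  vc=[28, 29]
8: 0xee (blk 29, set 5) → VC-HIT  vc=[28, 21]
9: 0xab (blk 21, set 5) → VC-HIT  vc=[28, 29]
10: 0xab (blk 21, set 5) → L1-HIT  vc=[28, 29]

SEQ = [MISS, MISS, MISS, MISS, MISS, L1-HIT, L1-HIT, L1-HIT, VC-HIT, VC-HIT, L1-HIT]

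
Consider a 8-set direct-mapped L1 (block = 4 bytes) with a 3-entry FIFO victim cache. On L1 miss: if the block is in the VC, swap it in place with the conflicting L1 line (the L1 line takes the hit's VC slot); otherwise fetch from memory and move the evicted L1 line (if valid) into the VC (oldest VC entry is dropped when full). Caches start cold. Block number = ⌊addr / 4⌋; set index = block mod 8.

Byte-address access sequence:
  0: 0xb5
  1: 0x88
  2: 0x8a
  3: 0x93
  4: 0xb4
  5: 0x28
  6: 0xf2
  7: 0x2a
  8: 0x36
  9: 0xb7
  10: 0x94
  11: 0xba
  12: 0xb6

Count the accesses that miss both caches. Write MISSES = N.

  [0] addr=0xb5 blk=45 s=5: MISS | VC []
  [1] addr=0x88 blk=34 s=2: MISS | VC []
  [2] addr=0x8a blk=34 s=2: L1-HIT | VC []
  [3] addr=0x93 blk=36 s=4: MISS | VC []
  [4] addr=0xb4 blk=45 s=5: L1-HIT | VC []
  [5] addr=0x28 blk=10 s=2: MISS | VC [34]
  [6] addr=0xf2 blk=60 s=4: MISS | VC [34, 36]
  [7] addr=0x2a blk=10 s=2: L1-HIT | VC [34, 36]
  [8] addr=0x36 blk=13 s=5: MISS | VC [34, 36, 45]
  [9] addr=0xb7 blk=45 s=5: VC-HIT | VC [34, 36, 13]
  [10] addr=0x94 blk=37 s=5: MISS | VC [36, 13, 45]
  [11] addr=0xba blk=46 s=6: MISS | VC [36, 13, 45]
  [12] addr=0xb6 blk=45 s=5: VC-HIT | VC [36, 13, 37]

MISSES = 8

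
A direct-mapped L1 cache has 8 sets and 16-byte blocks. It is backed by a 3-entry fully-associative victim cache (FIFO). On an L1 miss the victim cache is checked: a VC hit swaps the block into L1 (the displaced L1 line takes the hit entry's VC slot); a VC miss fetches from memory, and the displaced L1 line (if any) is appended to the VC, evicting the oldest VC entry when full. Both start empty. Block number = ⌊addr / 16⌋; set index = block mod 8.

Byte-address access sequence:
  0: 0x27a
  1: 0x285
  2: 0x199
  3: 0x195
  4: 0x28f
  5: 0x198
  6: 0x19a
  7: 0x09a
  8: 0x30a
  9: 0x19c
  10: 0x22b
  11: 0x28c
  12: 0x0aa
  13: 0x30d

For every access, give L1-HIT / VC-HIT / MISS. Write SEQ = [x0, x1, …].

#0 0x27a→b39/s7 MISS; vc=[]
#1 0x285→b40/s0 MISS; vc=[]
#2 0x199→b25/s1 MISS; vc=[]
#3 0x195→b25/s1 L1-HIT; vc=[]
#4 0x28f→b40/s0 L1-HIT; vc=[]
#5 0x198→b25/s1 L1-HIT; vc=[]
#6 0x19a→b25/s1 L1-HIT; vc=[]
#7 0x9a→b9/s1 MISS; vc=[25]
#8 0x30a→b48/s0 MISS; vc=[25,40]
#9 0x19c→b25/s1 VC-HIT; vc=[9,40]
#10 0x22b→b34/s2 MISS; vc=[9,40]
#11 0x28c→b40/s0 VC-HIT; vc=[9,48]
#12 0xaa→b10/s2 MISS; vc=[9,48,34]
#13 0x30d→b48/s0 VC-HIT; vc=[9,40,34]

SEQ = [MISS, MISS, MISS, L1-HIT, L1-HIT, L1-HIT, L1-HIT, MISS, MISS, VC-HIT, MISS, VC-HIT, MISS, VC-HIT]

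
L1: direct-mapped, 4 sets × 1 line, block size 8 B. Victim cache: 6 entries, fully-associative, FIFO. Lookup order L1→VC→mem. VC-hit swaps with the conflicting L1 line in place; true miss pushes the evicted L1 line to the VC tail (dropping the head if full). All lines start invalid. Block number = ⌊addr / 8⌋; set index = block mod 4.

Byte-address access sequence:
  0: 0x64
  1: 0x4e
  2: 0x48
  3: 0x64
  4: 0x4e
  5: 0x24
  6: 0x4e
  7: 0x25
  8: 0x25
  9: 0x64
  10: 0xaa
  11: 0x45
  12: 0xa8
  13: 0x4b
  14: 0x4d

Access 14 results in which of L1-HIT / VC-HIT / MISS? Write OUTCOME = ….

OUTCOME = L1-HIT

  [0] addr=0x64 blk=12 s=0: MISS | VC []
  [1] addr=0x4e blk=9 s=1: MISS | VC []
  [2] addr=0x48 blk=9 s=1: L1-HIT | VC []
  [3] addr=0x64 blk=12 s=0: L1-HIT | VC []
  [4] addr=0x4e blk=9 s=1: L1-HIT | VC []
  [5] addr=0x24 blk=4 s=0: MISS | VC [12]
  [6] addr=0x4e blk=9 s=1: L1-HIT | VC [12]
  [7] addr=0x25 blk=4 s=0: L1-HIT | VC [12]
  [8] addr=0x25 blk=4 s=0: L1-HIT | VC [12]
  [9] addr=0x64 blk=12 s=0: VC-HIT | VC [4]
  [10] addr=0xaa blk=21 s=1: MISS | VC [4, 9]
  [11] addr=0x45 blk=8 s=0: MISS | VC [4, 9, 12]
  [12] addr=0xa8 blk=21 s=1: L1-HIT | VC [4, 9, 12]
  [13] addr=0x4b blk=9 s=1: VC-HIT | VC [4, 21, 12]
  [14] addr=0x4d blk=9 s=1: L1-HIT | VC [4, 21, 12]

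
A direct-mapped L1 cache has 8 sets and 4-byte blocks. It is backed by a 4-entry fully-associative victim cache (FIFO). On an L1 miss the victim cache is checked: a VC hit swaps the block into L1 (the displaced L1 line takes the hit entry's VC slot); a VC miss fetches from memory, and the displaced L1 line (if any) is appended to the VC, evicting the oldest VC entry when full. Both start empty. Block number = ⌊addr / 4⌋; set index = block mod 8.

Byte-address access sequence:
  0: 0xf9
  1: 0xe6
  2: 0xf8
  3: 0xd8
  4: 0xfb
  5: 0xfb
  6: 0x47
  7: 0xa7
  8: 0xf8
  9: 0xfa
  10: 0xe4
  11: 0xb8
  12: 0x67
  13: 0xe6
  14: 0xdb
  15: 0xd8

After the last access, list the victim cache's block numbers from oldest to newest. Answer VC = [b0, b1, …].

VC = [17, 62, 25, 46]

  [0] addr=0xf9 blk=62 s=6: MISS | VC []
  [1] addr=0xe6 blk=57 s=1: MISS | VC []
  [2] addr=0xf8 blk=62 s=6: L1-HIT | VC []
  [3] addr=0xd8 blk=54 s=6: MISS | VC [62]
  [4] addr=0xfb blk=62 s=6: VC-HIT | VC [54]
  [5] addr=0xfb blk=62 s=6: L1-HIT | VC [54]
  [6] addr=0x47 blk=17 s=1: MISS | VC [54, 57]
  [7] addr=0xa7 blk=41 s=1: MISS | VC [54, 57, 17]
  [8] addr=0xf8 blk=62 s=6: L1-HIT | VC [54, 57, 17]
  [9] addr=0xfa blk=62 s=6: L1-HIT | VC [54, 57, 17]
  [10] addr=0xe4 blk=57 s=1: VC-HIT | VC [54, 41, 17]
  [11] addr=0xb8 blk=46 s=6: MISS | VC [54, 41, 17, 62]
  [12] addr=0x67 blk=25 s=1: MISS | VC [41, 17, 62, 57]
  [13] addr=0xe6 blk=57 s=1: VC-HIT | VC [41, 17, 62, 25]
  [14] addr=0xdb blk=54 s=6: MISS | VC [17, 62, 25, 46]
  [15] addr=0xd8 blk=54 s=6: L1-HIT | VC [17, 62, 25, 46]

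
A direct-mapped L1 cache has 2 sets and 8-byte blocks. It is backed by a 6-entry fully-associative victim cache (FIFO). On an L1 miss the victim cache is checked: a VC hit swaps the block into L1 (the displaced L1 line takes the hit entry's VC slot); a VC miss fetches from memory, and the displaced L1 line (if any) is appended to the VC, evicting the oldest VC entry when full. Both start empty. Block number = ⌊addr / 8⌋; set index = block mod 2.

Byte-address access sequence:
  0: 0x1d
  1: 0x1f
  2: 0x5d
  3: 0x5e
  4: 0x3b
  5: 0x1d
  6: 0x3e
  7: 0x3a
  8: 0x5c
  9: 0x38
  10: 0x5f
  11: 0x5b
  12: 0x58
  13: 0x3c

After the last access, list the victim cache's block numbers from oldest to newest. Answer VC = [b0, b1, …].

#0 0x1d→b3/s1 MISS; vc=[]
#1 0x1f→b3/s1 L1-HIT; vc=[]
#2 0x5d→b11/s1 MISS; vc=[3]
#3 0x5e→b11/s1 L1-HIT; vc=[3]
#4 0x3b→b7/s1 MISS; vc=[3,11]
#5 0x1d→b3/s1 VC-HIT; vc=[7,11]
#6 0x3e→b7/s1 VC-HIT; vc=[3,11]
#7 0x3a→b7/s1 L1-HIT; vc=[3,11]
#8 0x5c→b11/s1 VC-HIT; vc=[3,7]
#9 0x38→b7/s1 VC-HIT; vc=[3,11]
#10 0x5f→b11/s1 VC-HIT; vc=[3,7]
#11 0x5b→b11/s1 L1-HIT; vc=[3,7]
#12 0x58→b11/s1 L1-HIT; vc=[3,7]
#13 0x3c→b7/s1 VC-HIT; vc=[3,11]

VC = [3, 11]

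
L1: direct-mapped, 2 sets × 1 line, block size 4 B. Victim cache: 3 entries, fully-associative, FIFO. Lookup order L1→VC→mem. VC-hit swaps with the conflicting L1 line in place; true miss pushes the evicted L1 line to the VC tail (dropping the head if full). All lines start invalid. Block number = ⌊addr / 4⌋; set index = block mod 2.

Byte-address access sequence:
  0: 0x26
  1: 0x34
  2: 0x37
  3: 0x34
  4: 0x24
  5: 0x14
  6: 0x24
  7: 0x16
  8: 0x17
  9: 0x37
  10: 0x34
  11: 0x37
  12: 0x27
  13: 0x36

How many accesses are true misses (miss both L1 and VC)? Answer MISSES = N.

  [0] addr=0x26 blk=9 s=1: MISS | VC []
  [1] addr=0x34 blk=13 s=1: MISS | VC [9]
  [2] addr=0x37 blk=13 s=1: L1-HIT | VC [9]
  [3] addr=0x34 blk=13 s=1: L1-HIT | VC [9]
  [4] addr=0x24 blk=9 s=1: VC-HIT | VC [13]
  [5] addr=0x14 blk=5 s=1: MISS | VC [13, 9]
  [6] addr=0x24 blk=9 s=1: VC-HIT | VC [13, 5]
  [7] addr=0x16 blk=5 s=1: VC-HIT | VC [13, 9]
  [8] addr=0x17 blk=5 s=1: L1-HIT | VC [13, 9]
  [9] addr=0x37 blk=13 s=1: VC-HIT | VC [5, 9]
  [10] addr=0x34 blk=13 s=1: L1-HIT | VC [5, 9]
  [11] addr=0x37 blk=13 s=1: L1-HIT | VC [5, 9]
  [12] addr=0x27 blk=9 s=1: VC-HIT | VC [5, 13]
  [13] addr=0x36 blk=13 s=1: VC-HIT | VC [5, 9]

MISSES = 3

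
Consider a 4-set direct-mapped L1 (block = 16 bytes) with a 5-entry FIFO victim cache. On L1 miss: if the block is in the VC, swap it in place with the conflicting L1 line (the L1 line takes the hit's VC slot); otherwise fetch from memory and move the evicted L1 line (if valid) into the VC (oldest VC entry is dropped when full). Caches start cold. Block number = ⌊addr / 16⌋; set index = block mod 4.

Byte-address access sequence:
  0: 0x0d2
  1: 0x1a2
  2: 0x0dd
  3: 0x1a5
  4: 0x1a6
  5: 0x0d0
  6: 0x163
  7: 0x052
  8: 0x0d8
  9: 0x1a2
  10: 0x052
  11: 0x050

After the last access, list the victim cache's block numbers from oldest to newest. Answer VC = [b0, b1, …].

VC = [22, 13]

#0 0xd2→b13/s1 MISS; vc=[]
#1 0x1a2→b26/s2 MISS; vc=[]
#2 0xdd→b13/s1 L1-HIT; vc=[]
#3 0x1a5→b26/s2 L1-HIT; vc=[]
#4 0x1a6→b26/s2 L1-HIT; vc=[]
#5 0xd0→b13/s1 L1-HIT; vc=[]
#6 0x163→b22/s2 MISS; vc=[26]
#7 0x52→b5/s1 MISS; vc=[26,13]
#8 0xd8→b13/s1 VC-HIT; vc=[26,5]
#9 0x1a2→b26/s2 VC-HIT; vc=[22,5]
#10 0x52→b5/s1 VC-HIT; vc=[22,13]
#11 0x50→b5/s1 L1-HIT; vc=[22,13]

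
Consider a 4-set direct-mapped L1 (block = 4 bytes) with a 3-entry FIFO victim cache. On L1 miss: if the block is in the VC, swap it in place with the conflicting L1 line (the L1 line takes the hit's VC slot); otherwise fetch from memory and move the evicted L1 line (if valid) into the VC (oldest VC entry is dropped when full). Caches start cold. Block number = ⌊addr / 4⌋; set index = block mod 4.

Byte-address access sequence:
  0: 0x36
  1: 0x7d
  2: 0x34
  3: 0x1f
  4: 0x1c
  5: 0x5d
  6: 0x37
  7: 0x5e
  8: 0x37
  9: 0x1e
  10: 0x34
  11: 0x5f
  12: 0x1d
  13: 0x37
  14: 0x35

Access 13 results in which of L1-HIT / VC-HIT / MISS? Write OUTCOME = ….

  [0] addr=0x36 blk=13 s=1: MISS | VC []
  [1] addr=0x7d blk=31 s=3: MISS | VC []
  [2] addr=0x34 blk=13 s=1: L1-HIT | VC []
  [3] addr=0x1f blk=7 s=3: MISS | VC [31]
  [4] addr=0x1c blk=7 s=3: L1-HIT | VC [31]
  [5] addr=0x5d blk=23 s=3: MISS | VC [31, 7]
  [6] addr=0x37 blk=13 s=1: L1-HIT | VC [31, 7]
  [7] addr=0x5e blk=23 s=3: L1-HIT | VC [31, 7]
  [8] addr=0x37 blk=13 s=1: L1-HIT | VC [31, 7]
  [9] addr=0x1e blk=7 s=3: VC-HIT | VC [31, 23]
  [10] addr=0x34 blk=13 s=1: L1-HIT | VC [31, 23]
  [11] addr=0x5f blk=23 s=3: VC-HIT | VC [31, 7]
  [12] addr=0x1d blk=7 s=3: VC-HIT | VC [31, 23]
  [13] addr=0x37 blk=13 s=1: L1-HIT | VC [31, 23]
  [14] addr=0x35 blk=13 s=1: L1-HIT | VC [31, 23]

OUTCOME = L1-HIT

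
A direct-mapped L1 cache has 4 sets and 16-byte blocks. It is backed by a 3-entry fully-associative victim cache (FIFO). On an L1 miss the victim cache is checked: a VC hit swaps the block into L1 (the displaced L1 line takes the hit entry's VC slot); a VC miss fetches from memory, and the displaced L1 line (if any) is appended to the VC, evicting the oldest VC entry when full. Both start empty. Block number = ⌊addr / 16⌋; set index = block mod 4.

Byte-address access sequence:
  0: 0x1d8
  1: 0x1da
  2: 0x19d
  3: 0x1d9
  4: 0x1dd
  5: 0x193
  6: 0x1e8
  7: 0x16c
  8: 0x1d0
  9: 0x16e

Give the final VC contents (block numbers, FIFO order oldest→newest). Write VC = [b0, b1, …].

VC = [25, 30]

0: 0x1d8 (blk 29, set 1) → MISS  vc=[]
1: 0x1da (blk 29, set 1) → L1-HIT  vc=[]
2: 0x19d (blk 25, set 1) → MISS  vc=[29]
3: 0x1d9 (blk 29, set 1) → VC-HIT  vc=[25]
4: 0x1dd (blk 29, set 1) → L1-HIT  vc=[25]
5: 0x193 (blk 25, set 1) → VC-HIT  vc=[29]
6: 0x1e8 (blk 30, set 2) → MISS  vc=[29]
7: 0x16c (blk 22, set 2) → MISS  vc=[29, 30]
8: 0x1d0 (blk 29, set 1) → VC-HIT  vc=[25, 30]
9: 0x16e (blk 22, set 2) → L1-HIT  vc=[25, 30]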